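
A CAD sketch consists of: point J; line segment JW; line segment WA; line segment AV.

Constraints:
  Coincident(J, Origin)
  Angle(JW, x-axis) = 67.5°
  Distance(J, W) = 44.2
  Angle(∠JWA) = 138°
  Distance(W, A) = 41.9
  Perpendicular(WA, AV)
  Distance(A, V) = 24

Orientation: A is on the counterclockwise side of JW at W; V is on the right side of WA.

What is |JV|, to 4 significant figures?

91.96

J is at the origin; JW runs at 67.5° with length 44.2, so W = 44.2·(cos 67.5°, sin 67.5°) = (16.91, 40.84). ∠JWA = 138.0°, so WA runs at 67.5° + (180° − 138.0°) = 109.5° from the x-axis; with |WA| = 41.9, A = W + 41.9·(cos 109.5°, sin 109.5°) = (2.928, 80.33). WA ⟂ AV; with |AV| = 24.0 on the right of WA, V = A + 24.0·(0.9426, 0.3338) = (25.55, 88.34). Then |JV| = |V − J| = 91.96.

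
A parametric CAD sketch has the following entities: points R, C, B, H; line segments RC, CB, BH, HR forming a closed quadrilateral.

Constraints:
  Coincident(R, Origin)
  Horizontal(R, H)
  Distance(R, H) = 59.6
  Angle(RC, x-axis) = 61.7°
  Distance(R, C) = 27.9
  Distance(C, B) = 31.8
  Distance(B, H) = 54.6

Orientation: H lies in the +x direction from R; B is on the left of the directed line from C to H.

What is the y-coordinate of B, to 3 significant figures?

48.4

Checks: |CB| = 31.80 ✓; |BH| = 54.60 ✓.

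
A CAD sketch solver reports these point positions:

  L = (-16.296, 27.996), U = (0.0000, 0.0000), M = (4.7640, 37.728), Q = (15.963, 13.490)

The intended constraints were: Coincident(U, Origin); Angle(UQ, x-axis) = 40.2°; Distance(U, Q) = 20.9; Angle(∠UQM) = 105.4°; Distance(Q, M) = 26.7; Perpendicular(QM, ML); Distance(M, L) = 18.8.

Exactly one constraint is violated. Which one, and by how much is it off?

Distance(M, L) = 18.8 — off by 4.40.

U = (0.00, 0.00) ✓; UQ at 40.20° ✓; |UQ| = 20.90 ✓; ∠UQM = 105.4° ✓; |QM| = 26.70 ✓; ∠(QM, ML) = 90.00° ✓; |ML| = 23.20 ✗.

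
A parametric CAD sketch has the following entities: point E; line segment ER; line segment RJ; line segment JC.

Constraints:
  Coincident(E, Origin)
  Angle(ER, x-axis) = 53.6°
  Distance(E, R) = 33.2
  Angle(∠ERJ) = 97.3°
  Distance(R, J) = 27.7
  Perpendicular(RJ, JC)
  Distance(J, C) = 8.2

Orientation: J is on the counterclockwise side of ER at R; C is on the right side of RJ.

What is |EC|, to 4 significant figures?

52.06

E is at the origin; ER runs at 53.6° with length 33.2, so R = 33.2·(cos 53.6°, sin 53.6°) = (19.70, 26.72). ∠ERJ = 97.3°, so RJ runs at 53.6° + (180° − 97.3°) = 136.3° from the x-axis; with |RJ| = 27.7, J = R + 27.7·(cos 136.3°, sin 136.3°) = (-0.3247, 45.86). The perpendicularity gives JC at right angles to RJ; with |JC| = 8.2 on the right of RJ, C = J + 8.2·(0.6909, 0.7230) = (5.341, 51.79). Then |EC| = |C − E| = 52.06.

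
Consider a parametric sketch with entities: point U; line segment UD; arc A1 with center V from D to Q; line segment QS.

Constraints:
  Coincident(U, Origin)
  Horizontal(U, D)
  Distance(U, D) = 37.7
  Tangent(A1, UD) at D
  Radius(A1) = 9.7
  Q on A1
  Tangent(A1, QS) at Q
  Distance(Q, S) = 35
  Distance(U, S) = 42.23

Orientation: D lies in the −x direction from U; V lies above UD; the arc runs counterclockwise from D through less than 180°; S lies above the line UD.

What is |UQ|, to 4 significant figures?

29.31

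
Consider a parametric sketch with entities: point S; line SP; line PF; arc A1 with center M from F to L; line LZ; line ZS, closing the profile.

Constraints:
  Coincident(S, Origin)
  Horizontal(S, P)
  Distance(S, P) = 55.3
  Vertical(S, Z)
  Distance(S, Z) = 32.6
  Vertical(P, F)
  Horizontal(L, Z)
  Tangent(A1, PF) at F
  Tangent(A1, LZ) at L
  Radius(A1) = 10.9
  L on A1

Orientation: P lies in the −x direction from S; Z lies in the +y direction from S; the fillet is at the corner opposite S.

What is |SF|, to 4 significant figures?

59.41

S is at the origin; S and P share the same y with |SP| = 55.3 and P on the −x side, so P = (-55.30, 0.000). S and Z share the same x with |SZ| = 32.6 and Z on the +y side, so Z = (0.000, 32.60). The virtual corner opposite S is at (-55.30, 32.60). Since A1 is tangent to PF there, MF ⟂ PF and the tangent condition forces ML to be normal to LZ, with radius 10.9, so the center M sits 10.9 in from both sides at M = (-44.40, 21.70). That places the tangent points at F = (-55.30, 21.70) on PF and L = (-44.40, 32.60) on LZ. Then |SF| = |F − S| = 59.41.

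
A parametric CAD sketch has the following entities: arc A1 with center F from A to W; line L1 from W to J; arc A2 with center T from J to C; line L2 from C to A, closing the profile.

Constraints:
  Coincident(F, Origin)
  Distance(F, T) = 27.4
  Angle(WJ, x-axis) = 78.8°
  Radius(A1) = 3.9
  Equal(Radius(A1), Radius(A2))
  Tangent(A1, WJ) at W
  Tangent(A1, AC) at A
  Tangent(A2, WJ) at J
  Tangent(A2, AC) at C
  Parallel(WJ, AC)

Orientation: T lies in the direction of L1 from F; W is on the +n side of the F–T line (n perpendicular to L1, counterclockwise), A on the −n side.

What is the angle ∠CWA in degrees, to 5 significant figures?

74.110°

Tangency of A1 to both parallel lines with radius 3.9 puts W and A at F ± 3.9·n: W = (-3.8257, 0.75751), A = (3.8257, -0.75751). Equal radii place J and C the same way about T: J = T + 3.9·n = (1.4963, 27.636), C = T − 3.9·n = (9.1477, 26.121). Then cos ∠CWA = WC·WA / (|WC||WA|), giving 74.110°.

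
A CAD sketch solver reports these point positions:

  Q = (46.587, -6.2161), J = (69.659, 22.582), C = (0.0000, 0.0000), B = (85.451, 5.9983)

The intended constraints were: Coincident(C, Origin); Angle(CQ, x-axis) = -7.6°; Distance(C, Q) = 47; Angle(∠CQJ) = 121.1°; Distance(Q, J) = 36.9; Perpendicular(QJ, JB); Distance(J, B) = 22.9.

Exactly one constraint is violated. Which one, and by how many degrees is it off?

Perpendicular(QJ, JB) — off by 7.70°.

C = (0.00, 0.00) ✓; CQ at -7.600° ✓; |CQ| = 47.00 ✓; ∠CQJ = 121.1° ✓; |QJ| = 36.90 ✓; ∠(QJ, JB) = 97.70° ✗; |JB| = 22.90 ✓.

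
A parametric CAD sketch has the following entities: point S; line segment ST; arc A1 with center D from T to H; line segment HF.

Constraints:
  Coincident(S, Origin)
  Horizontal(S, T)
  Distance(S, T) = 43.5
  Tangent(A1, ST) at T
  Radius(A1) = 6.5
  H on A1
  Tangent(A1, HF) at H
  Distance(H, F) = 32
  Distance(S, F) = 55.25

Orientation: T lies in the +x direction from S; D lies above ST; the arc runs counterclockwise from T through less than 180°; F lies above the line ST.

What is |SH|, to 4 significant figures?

50.39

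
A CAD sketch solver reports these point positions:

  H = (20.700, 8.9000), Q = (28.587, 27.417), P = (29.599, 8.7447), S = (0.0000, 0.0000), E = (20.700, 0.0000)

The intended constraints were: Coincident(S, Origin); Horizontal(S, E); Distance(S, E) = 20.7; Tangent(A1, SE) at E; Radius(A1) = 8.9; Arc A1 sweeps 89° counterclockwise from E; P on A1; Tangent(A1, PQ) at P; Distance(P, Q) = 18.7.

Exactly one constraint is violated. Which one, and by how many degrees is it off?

Tangent(A1, PQ) at P — off by 4.10°.

S = (0.00, 0.00) ✓; S.y = 0.00, E.y = 0.00 ✓; |SE| = 20.70 ✓; ∠(HE, ES) = 90.00° ✓; |HE| = 8.900 ✓; bearing(H→P) − bearing(H→E) = 89.00° ✓; |HP| = 8.900 ✓; ∠(HP, PQ) = 85.90° ✗; |PQ| = 18.70 ✓.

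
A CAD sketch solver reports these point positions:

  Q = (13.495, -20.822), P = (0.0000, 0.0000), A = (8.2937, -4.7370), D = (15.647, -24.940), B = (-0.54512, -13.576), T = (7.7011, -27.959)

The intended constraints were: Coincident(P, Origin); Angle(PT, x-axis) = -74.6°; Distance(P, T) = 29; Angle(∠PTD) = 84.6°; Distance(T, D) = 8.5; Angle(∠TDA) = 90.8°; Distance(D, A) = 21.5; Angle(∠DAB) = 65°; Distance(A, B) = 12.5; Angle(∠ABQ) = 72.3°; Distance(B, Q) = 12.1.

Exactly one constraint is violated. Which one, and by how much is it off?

Distance(B, Q) = 12.1 — off by 3.70.

P = (0.00, 0.00) ✓; PT at -74.60° ✓; |PT| = 29.00 ✓; ∠PTD = 84.60° ✓; |TD| = 8.500 ✓; ∠TDA = 90.80° ✓; |DA| = 21.50 ✓; ∠DAB = 65.00° ✓; |AB| = 12.50 ✓; ∠ABQ = 72.30° ✓; |BQ| = 15.80 ✗.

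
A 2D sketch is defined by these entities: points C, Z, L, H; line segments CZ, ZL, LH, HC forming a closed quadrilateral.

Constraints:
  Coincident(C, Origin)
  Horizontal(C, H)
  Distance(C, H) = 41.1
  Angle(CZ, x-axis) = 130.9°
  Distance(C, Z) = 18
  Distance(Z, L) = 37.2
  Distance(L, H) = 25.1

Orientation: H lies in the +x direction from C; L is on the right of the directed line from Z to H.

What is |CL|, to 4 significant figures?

19.89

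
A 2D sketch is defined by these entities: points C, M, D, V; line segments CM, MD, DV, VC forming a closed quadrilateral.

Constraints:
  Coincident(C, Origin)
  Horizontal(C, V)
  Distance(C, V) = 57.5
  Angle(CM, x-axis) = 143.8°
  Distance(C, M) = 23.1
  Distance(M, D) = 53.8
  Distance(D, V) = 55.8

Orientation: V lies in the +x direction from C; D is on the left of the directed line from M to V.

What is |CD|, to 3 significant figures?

51.7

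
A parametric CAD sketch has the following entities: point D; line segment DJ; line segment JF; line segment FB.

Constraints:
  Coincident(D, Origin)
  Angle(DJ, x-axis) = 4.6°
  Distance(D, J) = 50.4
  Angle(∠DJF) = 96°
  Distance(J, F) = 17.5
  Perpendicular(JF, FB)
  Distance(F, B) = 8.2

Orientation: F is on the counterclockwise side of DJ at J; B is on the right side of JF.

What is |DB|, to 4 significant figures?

62.61

D is at the origin; DJ runs at 4.6° with length 50.4, so J = 50.4·(cos 4.6°, sin 4.6°) = (50.24, 4.042). ∠DJF = 96.0°, so JF runs at 4.6° + (180° − 96.0°) = 88.60° from the x-axis; with |JF| = 17.5, F = J + 17.5·(cos 88.60°, sin 88.60°) = (50.67, 21.54). JF ⟂ FB; with |FB| = 8.2 on the right of JF, B = F + 8.2·(0.9997, -0.02443) = (58.86, 21.34). Then |DB| = |B − D| = 62.61.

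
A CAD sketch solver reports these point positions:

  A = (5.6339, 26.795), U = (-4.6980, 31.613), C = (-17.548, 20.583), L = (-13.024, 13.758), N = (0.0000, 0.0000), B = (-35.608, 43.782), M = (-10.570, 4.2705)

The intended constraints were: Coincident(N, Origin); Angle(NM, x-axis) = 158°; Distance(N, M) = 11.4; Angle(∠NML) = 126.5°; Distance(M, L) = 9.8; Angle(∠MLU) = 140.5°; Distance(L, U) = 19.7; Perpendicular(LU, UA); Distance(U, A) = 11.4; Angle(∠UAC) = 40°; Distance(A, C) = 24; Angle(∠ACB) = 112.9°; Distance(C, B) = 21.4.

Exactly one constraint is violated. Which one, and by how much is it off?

Distance(C, B) = 21.4 — off by 8.00.

N = (0.00, 0.00) ✓; NM at 158.0° ✓; |NM| = 11.40 ✓; ∠NML = 126.5° ✓; |ML| = 9.800 ✓; ∠MLU = 140.5° ✓; |LU| = 19.70 ✓; ∠(LU, UA) = 90.00° ✓; |UA| = 11.40 ✓; ∠UAC = 40.00° ✓; |AC| = 24.00 ✓; ∠ACB = 112.9° ✓; |CB| = 29.40 ✗.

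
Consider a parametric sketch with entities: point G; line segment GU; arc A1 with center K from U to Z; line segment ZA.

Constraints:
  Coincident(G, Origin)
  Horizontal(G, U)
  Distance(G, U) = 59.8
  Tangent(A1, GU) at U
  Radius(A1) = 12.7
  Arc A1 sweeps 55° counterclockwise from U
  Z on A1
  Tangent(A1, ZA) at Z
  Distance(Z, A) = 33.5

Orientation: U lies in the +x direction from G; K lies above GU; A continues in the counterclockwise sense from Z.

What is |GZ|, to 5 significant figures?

70.412

G is at the origin; G and U share the same y with |GU| = 59.8 and U on the +x side, so U = (59.800, 0.0000). The tangent condition forces KU to be normal to GU, so K = U + (0, 12.7) = (59.800, 12.700). On A1, U sits at bearing -90° from K; a 55° counterclockwise sweep puts Z at bearing -35°, so Z = K + 12.7·(cos -35°, sin -35°) = (70.203, 5.4156). Then |GZ| = |Z − G| = 70.412.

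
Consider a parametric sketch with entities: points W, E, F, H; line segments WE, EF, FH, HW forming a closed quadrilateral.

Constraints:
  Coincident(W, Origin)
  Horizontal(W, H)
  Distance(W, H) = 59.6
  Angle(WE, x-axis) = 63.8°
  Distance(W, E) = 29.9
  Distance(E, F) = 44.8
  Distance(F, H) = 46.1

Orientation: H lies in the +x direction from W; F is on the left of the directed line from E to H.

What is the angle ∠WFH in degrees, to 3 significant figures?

56.8°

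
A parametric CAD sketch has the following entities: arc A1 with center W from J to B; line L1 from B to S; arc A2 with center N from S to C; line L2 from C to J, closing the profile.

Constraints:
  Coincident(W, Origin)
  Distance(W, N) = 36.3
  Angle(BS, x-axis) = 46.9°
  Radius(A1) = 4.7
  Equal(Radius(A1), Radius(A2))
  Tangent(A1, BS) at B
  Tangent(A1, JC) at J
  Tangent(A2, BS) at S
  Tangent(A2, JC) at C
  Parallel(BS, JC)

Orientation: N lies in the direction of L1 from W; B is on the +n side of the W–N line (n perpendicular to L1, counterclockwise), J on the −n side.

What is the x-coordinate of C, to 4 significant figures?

28.23

Tangency of A1 to both parallel lines with radius 4.7 puts B and J at W ± 4.7·n: B = (-3.432, 3.211), J = (3.432, -3.211). Equal radii place S and C the same way about N: S = N + 4.7·n = (21.37, 29.72), C = N − 4.7·n = (28.23, 23.29). So C.x = 28.23.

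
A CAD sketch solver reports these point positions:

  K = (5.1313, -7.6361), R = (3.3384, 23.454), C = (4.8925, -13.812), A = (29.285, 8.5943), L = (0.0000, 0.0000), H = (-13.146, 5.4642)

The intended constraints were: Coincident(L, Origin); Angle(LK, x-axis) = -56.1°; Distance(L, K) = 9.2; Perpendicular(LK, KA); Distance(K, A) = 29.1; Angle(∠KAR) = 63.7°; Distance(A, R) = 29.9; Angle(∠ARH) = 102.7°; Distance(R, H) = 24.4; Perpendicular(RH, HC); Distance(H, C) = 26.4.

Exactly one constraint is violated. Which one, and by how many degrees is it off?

Perpendicular(RH, HC) — off by 4.40°.

L = (0.00, 0.00) ✓; LK at -56.10° ✓; |LK| = 9.200 ✓; ∠(LK, KA) = 90.00° ✓; |KA| = 29.10 ✓; ∠KAR = 63.70° ✓; |AR| = 29.90 ✓; ∠ARH = 102.7° ✓; |RH| = 24.40 ✓; ∠(RH, HC) = 85.60° ✗; |HC| = 26.40 ✓.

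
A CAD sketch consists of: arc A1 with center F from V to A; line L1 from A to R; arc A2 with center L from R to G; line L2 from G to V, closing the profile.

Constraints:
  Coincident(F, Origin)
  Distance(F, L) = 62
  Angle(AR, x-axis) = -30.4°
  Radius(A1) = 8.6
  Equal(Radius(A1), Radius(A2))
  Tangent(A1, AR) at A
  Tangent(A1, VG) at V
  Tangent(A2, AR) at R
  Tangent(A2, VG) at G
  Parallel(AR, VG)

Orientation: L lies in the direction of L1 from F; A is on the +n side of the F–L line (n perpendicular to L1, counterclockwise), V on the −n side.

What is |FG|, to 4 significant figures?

62.59

The slot axis is L1's direction at -30.4°, so u = (cos -30.4°, sin -30.4°) = (0.8625, -0.5060) and n = (−sin -30.4°, cos -30.4°) = (0.5060, 0.8625). F is at the origin and L lies 62.0 along u from F, so L = 62.0·u = (53.48, -31.37). Tangency of A1 to both parallel lines with radius 8.6 puts A and V at F ± 8.6·n: A = (4.352, 7.418), V = (-4.352, -7.418). Equal radii place R and G the same way about L: R = L + 8.6·n = (57.83, -23.96), G = L − 8.6·n = (49.12, -38.79). Then |FG| = |G − F| = 62.59.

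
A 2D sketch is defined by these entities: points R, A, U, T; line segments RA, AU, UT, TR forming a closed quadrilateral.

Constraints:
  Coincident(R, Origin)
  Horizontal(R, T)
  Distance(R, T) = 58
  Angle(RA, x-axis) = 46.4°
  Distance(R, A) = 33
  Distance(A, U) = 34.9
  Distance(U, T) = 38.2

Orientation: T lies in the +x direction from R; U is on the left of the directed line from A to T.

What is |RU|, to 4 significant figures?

66.60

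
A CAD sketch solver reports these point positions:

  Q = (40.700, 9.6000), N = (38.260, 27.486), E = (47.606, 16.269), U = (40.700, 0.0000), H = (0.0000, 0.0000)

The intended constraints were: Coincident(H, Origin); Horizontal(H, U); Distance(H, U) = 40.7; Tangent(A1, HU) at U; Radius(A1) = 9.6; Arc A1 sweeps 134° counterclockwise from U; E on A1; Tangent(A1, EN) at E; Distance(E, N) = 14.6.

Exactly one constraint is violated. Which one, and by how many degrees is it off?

Tangent(A1, EN) at E — off by 4.20°.

H = (0.00, 0.00) ✓; H.y = 0.00, U.y = 0.00 ✓; |HU| = 40.70 ✓; ∠(QU, UH) = 90.00° ✓; |QU| = 9.600 ✓; bearing(Q→E) − bearing(Q→U) = 134.0° ✓; |QE| = 9.600 ✓; ∠(QE, EN) = 94.20° ✗; |EN| = 14.60 ✓.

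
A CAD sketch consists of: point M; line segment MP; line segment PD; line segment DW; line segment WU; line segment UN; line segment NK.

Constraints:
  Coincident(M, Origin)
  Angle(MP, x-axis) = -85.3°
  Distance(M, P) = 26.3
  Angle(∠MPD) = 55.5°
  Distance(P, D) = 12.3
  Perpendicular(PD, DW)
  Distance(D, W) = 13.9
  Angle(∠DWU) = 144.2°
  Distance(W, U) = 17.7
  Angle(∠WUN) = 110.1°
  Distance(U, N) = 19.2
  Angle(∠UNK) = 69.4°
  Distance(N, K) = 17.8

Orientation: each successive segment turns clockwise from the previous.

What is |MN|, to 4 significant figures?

31.46

∠DWU = 144.2° gives WU at 24.40° from the x-axis; with |WU| = 17.7, U = (14.51, -0.7249). ∠WUN = 110.1° gives UN at -45.50° from the x-axis; with |UN| = 19.2, N = (27.97, -14.42). Then |MN| = |N − M| = 31.46.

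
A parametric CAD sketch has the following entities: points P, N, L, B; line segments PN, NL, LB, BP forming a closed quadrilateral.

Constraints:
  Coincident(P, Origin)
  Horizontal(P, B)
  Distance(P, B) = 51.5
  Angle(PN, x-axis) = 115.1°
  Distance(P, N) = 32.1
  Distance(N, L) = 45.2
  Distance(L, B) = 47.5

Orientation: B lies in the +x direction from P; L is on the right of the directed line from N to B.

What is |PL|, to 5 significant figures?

13.100

Checks: |NL| = 45.20 ✓; |LB| = 47.50 ✓.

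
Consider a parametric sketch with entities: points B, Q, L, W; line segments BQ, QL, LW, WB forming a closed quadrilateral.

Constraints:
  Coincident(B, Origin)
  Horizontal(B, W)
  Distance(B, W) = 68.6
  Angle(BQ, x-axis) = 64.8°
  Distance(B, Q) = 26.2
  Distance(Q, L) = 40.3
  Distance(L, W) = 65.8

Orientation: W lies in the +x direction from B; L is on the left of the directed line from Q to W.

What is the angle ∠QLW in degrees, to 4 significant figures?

66.77°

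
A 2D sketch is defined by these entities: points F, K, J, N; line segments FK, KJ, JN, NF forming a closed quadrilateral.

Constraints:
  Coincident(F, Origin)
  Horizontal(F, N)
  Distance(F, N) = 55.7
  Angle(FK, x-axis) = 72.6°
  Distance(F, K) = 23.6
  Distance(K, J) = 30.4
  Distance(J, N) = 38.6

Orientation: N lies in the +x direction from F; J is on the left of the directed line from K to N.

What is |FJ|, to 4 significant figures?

48.52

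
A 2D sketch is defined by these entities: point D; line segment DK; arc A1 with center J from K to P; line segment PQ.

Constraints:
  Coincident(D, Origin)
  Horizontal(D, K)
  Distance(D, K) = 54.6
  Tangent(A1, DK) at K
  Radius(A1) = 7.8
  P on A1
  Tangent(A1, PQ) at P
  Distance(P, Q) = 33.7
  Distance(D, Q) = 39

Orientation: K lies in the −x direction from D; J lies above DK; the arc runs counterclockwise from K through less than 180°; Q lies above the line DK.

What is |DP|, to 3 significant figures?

48.7

D is at the origin; DK is horizontal with |DK| = 54.6 and K on the −x side, so K = (-54.6, 0.00). A1 meets DK tangentially, so JK is at right angles to DK, so J = K + (0, 7.8) = (-54.6, 7.80). Since JP ⟂ PQ (tangency), |JQ| = √(7.8² + 33.7²) = 34.6 regardless of where P sits on A1. So Q lies on both circle(D, 39.0) and circle(J, 34.6); the above-DK intersection is Q = (-26.8, 28.4). P is the foot of the tangent from Q: P = (-48.7, 2.73).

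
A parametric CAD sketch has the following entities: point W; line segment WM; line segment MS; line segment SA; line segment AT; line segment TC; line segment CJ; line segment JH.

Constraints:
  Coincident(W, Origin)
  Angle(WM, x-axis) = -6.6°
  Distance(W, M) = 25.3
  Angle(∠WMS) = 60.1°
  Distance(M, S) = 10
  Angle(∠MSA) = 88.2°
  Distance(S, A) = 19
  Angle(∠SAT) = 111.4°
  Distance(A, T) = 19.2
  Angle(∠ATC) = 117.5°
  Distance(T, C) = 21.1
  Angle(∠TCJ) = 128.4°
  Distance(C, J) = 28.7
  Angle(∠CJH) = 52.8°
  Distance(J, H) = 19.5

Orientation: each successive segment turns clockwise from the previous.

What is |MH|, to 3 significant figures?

8.64

W is at the origin; WM runs at -6.6° with length 25.3, so M = (25.1, -2.91). ∠WMS = 60.1° gives MS at -126° from the x-axis; with |MS| = 10.0, S = (19.2, -10.9). ∠MSA = 88.2° gives SA at 142° from the x-axis; with |SA| = 19.0, A = (4.27, 0.829). ∠SAT = 111.4° gives AT at 73.1° from the x-axis; with |AT| = 19.2, T = (9.85, 19.2). ∠ATC = 117.5° gives TC at 10.6° from the x-axis; with |TC| = 21.1, C = (30.6, 23.1). ∠TCJ = 128.4° gives CJ at -41.0° from the x-axis; with |CJ| = 28.7, J = (52.3, 4.25). ∠CJH = 52.8° gives JH at -168° from the x-axis; with |JH| = 19.5, H = (33.2, 0.265). Then |MH| = |H − M| = 8.64.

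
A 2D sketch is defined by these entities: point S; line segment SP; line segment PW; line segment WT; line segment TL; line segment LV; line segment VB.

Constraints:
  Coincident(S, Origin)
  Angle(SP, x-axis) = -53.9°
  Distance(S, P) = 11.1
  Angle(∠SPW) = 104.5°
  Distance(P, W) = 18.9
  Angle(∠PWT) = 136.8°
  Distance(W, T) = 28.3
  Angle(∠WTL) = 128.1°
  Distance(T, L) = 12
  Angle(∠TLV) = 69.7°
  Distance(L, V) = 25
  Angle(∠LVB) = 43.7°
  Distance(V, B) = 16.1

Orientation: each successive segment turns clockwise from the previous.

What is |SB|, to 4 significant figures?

34.28

S is at the origin; SP runs at -53.9° with length 11.1, so P = (6.540, -8.969). ∠SPW = 104.5° gives PW at -129.4° from the x-axis; with |PW| = 18.9, W = (-5.456, -23.57). ∠PWT = 136.8° gives WT at -172.6° from the x-axis; with |WT| = 28.3, T = (-33.52, -27.22). ∠WTL = 128.1° gives TL at 135.5° from the x-axis; with |TL| = 12.0, L = (-42.08, -18.81). ∠TLV = 69.7° gives LV at 25.20° from the x-axis; with |LV| = 25.0, V = (-19.46, -8.163). ∠LVB = 43.7° gives VB at -111.1° from the x-axis; with |VB| = 16.1, B = (-25.25, -23.18). Then |SB| = |B − S| = 34.28.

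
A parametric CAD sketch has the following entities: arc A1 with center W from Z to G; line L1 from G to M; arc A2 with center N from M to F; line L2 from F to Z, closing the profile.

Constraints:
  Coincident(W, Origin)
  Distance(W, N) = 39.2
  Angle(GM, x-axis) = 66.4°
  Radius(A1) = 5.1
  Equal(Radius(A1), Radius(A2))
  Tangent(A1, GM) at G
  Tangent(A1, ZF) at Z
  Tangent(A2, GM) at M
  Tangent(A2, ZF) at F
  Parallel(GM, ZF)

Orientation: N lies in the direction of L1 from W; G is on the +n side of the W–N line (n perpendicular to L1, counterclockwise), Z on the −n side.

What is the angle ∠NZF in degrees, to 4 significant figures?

7.413°

The slot axis is L1's direction at 66.4°, so u = (cos 66.4°, sin 66.4°) = (0.4003, 0.9164) and n = (−sin 66.4°, cos 66.4°) = (-0.9164, 0.4003). W is at the origin and N lies 39.2 along u from W, so N = 39.2·u = (15.69, 35.92). Tangency of A1 to both parallel lines with radius 5.1 puts G and Z at W ± 5.1·n: G = (-4.673, 2.042), Z = (4.673, -2.042). Equal radii place M and F the same way about N: M = N + 5.1·n = (11.02, 37.96), F = N − 5.1·n = (20.37, 33.88). Then cos ∠NZF = ZN·ZF / (|ZN||ZF|), giving 7.413°.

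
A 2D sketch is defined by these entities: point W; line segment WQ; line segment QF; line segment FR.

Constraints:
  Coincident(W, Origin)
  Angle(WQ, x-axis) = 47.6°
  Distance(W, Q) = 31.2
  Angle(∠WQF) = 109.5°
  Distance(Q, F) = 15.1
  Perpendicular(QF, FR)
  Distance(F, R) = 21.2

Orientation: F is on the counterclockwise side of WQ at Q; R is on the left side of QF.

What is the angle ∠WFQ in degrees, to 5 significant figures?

49.057°

W is at the origin; WQ runs at 47.6° with length 31.2, so Q = 31.2·(cos 47.6°, sin 47.6°) = (21.038, 23.040). ∠WQF = 109.5°, so QF runs at 47.6° + (180° − 109.5°) = 118.10° from the x-axis; with |QF| = 15.1, F = Q + 15.1·(cos 118.10°, sin 118.10°) = (13.926, 36.360). Then cos ∠WFQ = FW·FQ / (|FW||FQ|), giving 49.057°.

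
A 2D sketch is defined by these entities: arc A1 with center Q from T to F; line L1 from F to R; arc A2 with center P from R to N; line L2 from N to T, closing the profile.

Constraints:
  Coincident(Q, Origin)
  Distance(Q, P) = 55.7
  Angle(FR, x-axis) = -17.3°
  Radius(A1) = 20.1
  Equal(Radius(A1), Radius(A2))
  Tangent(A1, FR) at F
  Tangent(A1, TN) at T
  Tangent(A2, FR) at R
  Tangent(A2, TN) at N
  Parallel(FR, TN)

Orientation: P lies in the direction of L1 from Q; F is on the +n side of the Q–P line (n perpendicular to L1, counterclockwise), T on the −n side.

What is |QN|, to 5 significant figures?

59.216

Tangency of A1 to both parallel lines with radius 20.1 puts F and T at Q ± 20.1·n: F = (5.9772, 19.191), T = (-5.9772, -19.191). Equal radii place R and N the same way about P: R = P + 20.1·n = (59.157, 2.6269), N = P − 20.1·n = (47.203, -35.754). Then |QN| = |N − Q| = 59.216.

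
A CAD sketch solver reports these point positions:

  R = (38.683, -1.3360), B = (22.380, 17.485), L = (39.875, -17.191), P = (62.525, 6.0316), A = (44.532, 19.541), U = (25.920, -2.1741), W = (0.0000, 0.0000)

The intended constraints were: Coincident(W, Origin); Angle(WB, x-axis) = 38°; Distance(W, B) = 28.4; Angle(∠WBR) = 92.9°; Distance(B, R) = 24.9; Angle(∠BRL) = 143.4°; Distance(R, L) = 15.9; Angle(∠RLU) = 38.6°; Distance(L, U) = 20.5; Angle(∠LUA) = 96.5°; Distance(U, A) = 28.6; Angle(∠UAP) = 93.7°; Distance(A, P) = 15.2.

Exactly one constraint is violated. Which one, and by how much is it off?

Distance(A, P) = 15.2 — off by 7.30.

W = (0.00, 0.00) ✓; WB at 38.00° ✓; |WB| = 28.40 ✓; ∠WBR = 92.90° ✓; |BR| = 24.90 ✓; ∠BRL = 143.4° ✓; |RL| = 15.90 ✓; ∠RLU = 38.60° ✓; |LU| = 20.50 ✓; ∠LUA = 96.50° ✓; |UA| = 28.60 ✓; ∠UAP = 93.70° ✓; |AP| = 22.50 ✗.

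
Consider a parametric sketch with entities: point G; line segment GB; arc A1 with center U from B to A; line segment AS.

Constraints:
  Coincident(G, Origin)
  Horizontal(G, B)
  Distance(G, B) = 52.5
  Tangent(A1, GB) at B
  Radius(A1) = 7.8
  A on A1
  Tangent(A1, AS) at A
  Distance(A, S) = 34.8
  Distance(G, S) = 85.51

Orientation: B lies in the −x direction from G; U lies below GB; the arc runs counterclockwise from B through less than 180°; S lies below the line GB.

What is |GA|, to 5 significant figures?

58.787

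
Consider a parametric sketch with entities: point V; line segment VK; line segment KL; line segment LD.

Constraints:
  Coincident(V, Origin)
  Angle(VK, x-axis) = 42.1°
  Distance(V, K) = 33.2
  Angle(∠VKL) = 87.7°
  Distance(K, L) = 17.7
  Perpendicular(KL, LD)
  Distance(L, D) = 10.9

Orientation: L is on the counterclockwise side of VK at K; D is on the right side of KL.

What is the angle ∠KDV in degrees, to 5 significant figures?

38.001°

∠VKL = 87.7°, so KL runs at 42.1° + (180° − 87.7°) = 134.40° from the x-axis; with |KL| = 17.7, L = K + 17.7·(cos 134.40°, sin 134.40°) = (12.250, 34.904). KL ⟂ LD; with |LD| = 10.9 on the right of KL, D = L + 10.9·(0.71447, 0.69966) = (20.037, 42.531). Then cos ∠KDV = DK·DV / (|DK||DV|), giving 38.001°.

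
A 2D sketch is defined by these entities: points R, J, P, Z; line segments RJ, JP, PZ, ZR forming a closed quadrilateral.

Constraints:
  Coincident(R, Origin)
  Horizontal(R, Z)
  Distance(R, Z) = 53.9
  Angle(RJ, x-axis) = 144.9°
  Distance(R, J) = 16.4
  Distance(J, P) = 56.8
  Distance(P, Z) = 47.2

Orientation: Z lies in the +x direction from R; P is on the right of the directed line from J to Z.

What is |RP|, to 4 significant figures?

41.30

R is at the origin; RZ is horizontal with |RZ| = 53.9 and Z in +x, so Z = (53.9, 0). RJ runs at 144.9° with |RJ| = 16.4, so J = (-13.42, 9.430). P is determined by |JP| = 56.8 and |PZ| = 47.2 together: it lies at the intersection of circle(J, 56.8) and circle(Z, 47.2). With |JZ| = 67.97, the foot of the radical line on JZ is 41.33 from J and the perpendicular offset is √(56.8² − 41.33²) = 38.96. Taking the right-of-JZ solution: P = (22.11, -34.89).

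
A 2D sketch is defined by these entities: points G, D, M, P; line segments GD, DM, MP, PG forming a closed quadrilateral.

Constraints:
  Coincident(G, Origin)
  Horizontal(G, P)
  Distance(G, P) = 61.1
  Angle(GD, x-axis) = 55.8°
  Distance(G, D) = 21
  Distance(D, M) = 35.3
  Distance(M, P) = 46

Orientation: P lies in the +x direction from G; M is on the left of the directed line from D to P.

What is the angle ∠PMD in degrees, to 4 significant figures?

78.81°

G is at the origin; GP is horizontal with |GP| = 61.1 and P in +x, so P = (61.1, 0). GD runs at 55.8° with |GD| = 21.0, so D = (11.80, 17.37). M is determined by |DM| = 35.3 and |MP| = 46.0 together: it lies at the intersection of circle(D, 35.3) and circle(P, 46.0). With |DP| = 52.27, the foot of the radical line on DP is 17.81 from D and the perpendicular offset is √(35.3² − 17.81²) = 30.48. Taking the left-of-DP solution: M = (38.73, 40.19).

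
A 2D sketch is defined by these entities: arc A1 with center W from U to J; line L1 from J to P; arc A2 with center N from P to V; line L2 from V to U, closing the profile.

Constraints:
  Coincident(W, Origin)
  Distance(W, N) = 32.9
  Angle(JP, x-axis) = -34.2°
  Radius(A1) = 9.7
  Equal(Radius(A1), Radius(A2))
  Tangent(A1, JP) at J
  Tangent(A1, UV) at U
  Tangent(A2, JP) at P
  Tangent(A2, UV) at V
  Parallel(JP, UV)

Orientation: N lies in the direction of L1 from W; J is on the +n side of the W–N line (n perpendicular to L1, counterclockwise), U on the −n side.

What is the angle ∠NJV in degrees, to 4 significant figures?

14.10°

The slot axis is L1's direction at -34.2°, so u = (cos -34.2°, sin -34.2°) = (0.8271, -0.5621) and n = (−sin -34.2°, cos -34.2°) = (0.5621, 0.8271). W is at the origin and N lies 32.9 along u from W, so N = 32.9·u = (27.21, -18.49). Tangency of A1 to both parallel lines with radius 9.7 puts J and U at W ± 9.7·n: J = (5.452, 8.023), U = (-5.452, -8.023). Equal radii place P and V the same way about N: P = N + 9.7·n = (32.66, -10.47), V = N − 9.7·n = (21.76, -26.52). Then cos ∠NJV = JN·JV / (|JN||JV|), giving 14.10°.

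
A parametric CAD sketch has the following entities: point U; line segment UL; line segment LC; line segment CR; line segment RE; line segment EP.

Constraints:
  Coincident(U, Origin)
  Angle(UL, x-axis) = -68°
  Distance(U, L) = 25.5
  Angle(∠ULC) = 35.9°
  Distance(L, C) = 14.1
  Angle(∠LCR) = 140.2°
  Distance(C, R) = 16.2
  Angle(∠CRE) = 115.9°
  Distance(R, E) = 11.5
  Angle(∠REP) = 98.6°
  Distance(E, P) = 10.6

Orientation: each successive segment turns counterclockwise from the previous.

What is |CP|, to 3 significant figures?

20.6

U is at the origin; UL runs at -68.0° with length 25.5, so L = (9.55, -23.6). ∠ULC = 35.9° gives LC at 76.1° from the x-axis; with |LC| = 14.1, C = (12.9, -9.96). ∠LCR = 140.2° gives CR at 116° from the x-axis; with |CR| = 16.2, R = (5.86, 4.62). ∠CRE = 115.9° gives RE at -180° from the x-axis; with |RE| = 11.5, E = (-5.64, 4.62). ∠REP = 98.6° gives EP at -98.6° from the x-axis; with |EP| = 10.6, P = (-7.22, -5.86). Then |CP| = |P − C| = 20.6.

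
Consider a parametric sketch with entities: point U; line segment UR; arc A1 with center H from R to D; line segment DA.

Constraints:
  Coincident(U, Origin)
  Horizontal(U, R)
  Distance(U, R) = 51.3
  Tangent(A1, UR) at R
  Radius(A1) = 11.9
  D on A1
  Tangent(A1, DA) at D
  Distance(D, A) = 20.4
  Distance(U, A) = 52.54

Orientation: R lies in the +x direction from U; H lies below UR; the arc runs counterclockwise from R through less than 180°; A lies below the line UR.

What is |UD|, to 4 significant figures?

41.43

Checks: |UR| = 51.30 ✓; ∠(HR, RU) = 90.00° ✓; |HR| = 11.90 ✓; |HD| = 11.90 ✓; ∠(HD, DA) = 90.00° ✓; |DA| = 20.40 ✓; |UA| = 52.54 ✓.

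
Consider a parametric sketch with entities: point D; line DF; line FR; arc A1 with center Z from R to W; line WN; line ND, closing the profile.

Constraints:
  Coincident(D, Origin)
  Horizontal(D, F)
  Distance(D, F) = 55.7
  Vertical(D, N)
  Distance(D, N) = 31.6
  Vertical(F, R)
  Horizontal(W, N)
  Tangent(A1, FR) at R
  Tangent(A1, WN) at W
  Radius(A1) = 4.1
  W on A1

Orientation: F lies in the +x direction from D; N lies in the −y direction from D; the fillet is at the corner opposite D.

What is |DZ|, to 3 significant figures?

58.5

D is at the origin; DF is horizontal with |DF| = 55.7 and F on the +x side, so F = (55.7, 0.00). DN is vertical with |DN| = 31.6 and N on the −y side, so N = (0.00, -31.6). The virtual corner opposite D is at (55.7, -31.6). A1 meets FR tangentially, so ZR is at right angles to FR and since A1 is tangent to WN there, ZW ⟂ WN, with radius 4.1, so the center Z sits 4.1 in from both sides at Z = (51.6, -27.5). Then |DZ| = |Z − D| = 58.5.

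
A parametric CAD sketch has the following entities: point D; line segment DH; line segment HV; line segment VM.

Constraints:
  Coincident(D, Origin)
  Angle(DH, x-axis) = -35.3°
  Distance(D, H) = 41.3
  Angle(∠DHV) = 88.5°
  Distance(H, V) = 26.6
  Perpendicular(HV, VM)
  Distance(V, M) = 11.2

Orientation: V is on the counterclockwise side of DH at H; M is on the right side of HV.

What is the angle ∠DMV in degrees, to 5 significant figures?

25.929°

D is at the origin; DH runs at -35.3° with length 41.3, so H = 41.3·(cos -35.3°, sin -35.3°) = (33.706, -23.866). ∠DHV = 88.5°, so HV runs at -35.3° + (180° − 88.5°) = 56.200° from the x-axis; with |HV| = 26.6, V = H + 26.6·(cos 56.200°, sin 56.200°) = (48.504, -1.7613). HV ⟂ VM; with |VM| = 11.2 on the right of HV, M = V + 11.2·(0.83098, -0.55630) = (57.811, -7.9918). Then cos ∠DMV = MD·MV / (|MD||MV|), giving 25.929°.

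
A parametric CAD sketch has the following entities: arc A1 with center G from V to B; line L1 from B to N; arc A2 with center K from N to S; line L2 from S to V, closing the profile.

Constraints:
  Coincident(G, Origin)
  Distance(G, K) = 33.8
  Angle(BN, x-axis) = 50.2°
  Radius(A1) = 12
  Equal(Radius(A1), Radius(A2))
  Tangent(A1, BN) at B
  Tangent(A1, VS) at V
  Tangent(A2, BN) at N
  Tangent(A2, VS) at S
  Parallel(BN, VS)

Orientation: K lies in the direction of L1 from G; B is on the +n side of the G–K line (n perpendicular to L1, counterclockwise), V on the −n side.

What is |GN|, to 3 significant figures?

35.9

Tangency of A1 to both parallel lines with radius 12.0 puts B and V at G ± 12.0·n: B = (-9.22, 7.68), V = (9.22, -7.68). Equal radii place N and S the same way about K: N = K + 12.0·n = (12.4, 33.6), S = K − 12.0·n = (30.9, 18.3). Then |GN| = |N − G| = 35.9.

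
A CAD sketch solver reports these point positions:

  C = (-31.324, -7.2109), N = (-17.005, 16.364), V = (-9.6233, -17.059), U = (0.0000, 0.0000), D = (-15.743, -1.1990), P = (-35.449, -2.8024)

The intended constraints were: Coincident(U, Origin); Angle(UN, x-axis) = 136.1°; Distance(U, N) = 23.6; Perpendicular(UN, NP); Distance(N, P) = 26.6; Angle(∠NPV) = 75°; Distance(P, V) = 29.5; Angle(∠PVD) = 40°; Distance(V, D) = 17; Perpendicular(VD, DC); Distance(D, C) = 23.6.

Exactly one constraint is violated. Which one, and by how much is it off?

Distance(D, C) = 23.6 — off by 6.90.

U = (0.00, 0.00) ✓; UN at 136.1° ✓; |UN| = 23.60 ✓; ∠(UN, NP) = 90.00° ✓; |NP| = 26.60 ✓; ∠NPV = 75.00° ✓; |PV| = 29.50 ✓; ∠PVD = 40.00° ✓; |VD| = 17.00 ✓; ∠(VD, DC) = 90.00° ✓; |DC| = 16.70 ✗.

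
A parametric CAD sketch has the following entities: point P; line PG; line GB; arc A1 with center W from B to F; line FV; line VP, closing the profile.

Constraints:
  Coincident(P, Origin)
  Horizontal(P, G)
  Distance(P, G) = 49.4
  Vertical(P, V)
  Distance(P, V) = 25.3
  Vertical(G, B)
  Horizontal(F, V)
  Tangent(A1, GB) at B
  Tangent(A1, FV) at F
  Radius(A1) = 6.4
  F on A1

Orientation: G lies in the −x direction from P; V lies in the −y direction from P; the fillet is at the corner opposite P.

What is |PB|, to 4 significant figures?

52.89

The virtual corner opposite P is at (-49.40, -25.30). Tangency of A1 to GB means the radius WB is perpendicular to GB and tangency of A1 to FV means the radius WF is perpendicular to FV, with radius 6.4, so the center W sits 6.4 in from both sides at W = (-43.00, -18.90). That places the tangent points at B = (-49.40, -18.90) on GB and F = (-43.00, -25.30) on FV. Then |PB| = |B − P| = 52.89.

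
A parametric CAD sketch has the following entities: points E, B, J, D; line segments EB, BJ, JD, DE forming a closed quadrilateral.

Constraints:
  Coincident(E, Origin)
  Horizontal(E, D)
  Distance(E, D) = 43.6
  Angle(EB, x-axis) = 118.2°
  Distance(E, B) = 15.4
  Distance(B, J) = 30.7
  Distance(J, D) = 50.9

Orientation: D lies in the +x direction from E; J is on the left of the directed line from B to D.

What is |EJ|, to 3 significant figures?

40.0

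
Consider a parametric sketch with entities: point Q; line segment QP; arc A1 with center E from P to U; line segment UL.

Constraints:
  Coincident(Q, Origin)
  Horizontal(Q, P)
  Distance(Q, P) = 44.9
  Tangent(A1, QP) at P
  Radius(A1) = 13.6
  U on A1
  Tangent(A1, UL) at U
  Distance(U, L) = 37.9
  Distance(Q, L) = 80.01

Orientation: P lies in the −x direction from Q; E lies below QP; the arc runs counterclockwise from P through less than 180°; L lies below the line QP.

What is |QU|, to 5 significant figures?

59.647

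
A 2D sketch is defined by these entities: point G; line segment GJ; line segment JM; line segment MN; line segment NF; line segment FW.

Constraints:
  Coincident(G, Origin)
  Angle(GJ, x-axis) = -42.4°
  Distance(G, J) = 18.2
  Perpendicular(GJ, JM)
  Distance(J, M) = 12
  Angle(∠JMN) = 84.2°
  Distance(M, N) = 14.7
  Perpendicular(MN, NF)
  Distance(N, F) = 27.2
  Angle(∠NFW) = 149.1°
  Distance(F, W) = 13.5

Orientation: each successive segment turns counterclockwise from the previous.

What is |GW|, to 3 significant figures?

30.9

G is at the origin; GJ runs at -42.4° with length 18.2, so J = (13.4, -12.3). GJ ⟂ JM, so JM runs at 47.6°; with |JM| = 12.0, M = (21.5, -3.41). ∠JMN = 84.2° gives MN at 143° from the x-axis; with |MN| = 14.7, N = (9.73, 5.35). MN ⟂ NF, so NF runs at -127°; with |NF| = 27.2, F = (-6.49, -16.5). ∠NFW = 149.1° gives FW at -95.7° from the x-axis; with |FW| = 13.5, W = (-7.83, -29.9). Then |GW| = |W − G| = 30.9.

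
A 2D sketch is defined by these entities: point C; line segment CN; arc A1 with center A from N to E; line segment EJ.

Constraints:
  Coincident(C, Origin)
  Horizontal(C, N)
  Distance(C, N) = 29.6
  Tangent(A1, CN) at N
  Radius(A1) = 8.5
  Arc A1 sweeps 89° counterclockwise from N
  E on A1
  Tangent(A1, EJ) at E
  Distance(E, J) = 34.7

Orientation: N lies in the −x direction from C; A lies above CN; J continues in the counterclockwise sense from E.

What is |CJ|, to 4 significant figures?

47.68

On A1, N sits at bearing -90° from A; an 89° counterclockwise sweep puts E at bearing -1°, so E = A + 8.5·(cos -1°, sin -1°) = (-21.10, 8.352). A1 meets EJ tangentially, so AE is at right angles to EJ, so EJ runs along (−sin -1°, cos -1°); with |EJ| = 34.7, J = (-20.50, 43.05). Then |CJ| = |J − C| = 47.68.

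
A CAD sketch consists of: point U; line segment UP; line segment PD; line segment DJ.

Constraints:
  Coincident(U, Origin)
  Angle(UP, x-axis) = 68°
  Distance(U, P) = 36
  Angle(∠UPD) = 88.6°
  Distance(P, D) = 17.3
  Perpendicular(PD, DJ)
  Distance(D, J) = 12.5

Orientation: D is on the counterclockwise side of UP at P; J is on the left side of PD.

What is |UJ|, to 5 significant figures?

28.660

U is at the origin; UP runs at 68.0° with length 36.0, so P = 36.0·(cos 68.0°, sin 68.0°) = (13.486, 33.379). ∠UPD = 88.6°, so PD runs at 68.0° + (180° − 88.6°) = 159.40° from the x-axis; with |PD| = 17.3, D = P + 17.3·(cos 159.40°, sin 159.40°) = (-2.7080, 39.465). PD ⟂ DJ; with |DJ| = 12.5 on the left of PD, J = D + 12.5·(-0.35184, -0.93606) = (-7.1060, 27.765). Then |UJ| = |J − U| = 28.660.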